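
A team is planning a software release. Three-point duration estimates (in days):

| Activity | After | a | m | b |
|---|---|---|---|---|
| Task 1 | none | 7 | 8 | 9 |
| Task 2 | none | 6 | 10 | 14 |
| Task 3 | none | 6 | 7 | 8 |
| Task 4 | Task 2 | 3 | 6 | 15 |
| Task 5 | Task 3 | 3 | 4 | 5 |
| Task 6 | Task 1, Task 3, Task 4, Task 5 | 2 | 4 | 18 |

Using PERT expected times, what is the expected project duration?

23 days

te_Task 1 = (7 + 4·8 + 9)/6 = 48/6 = 8
te_Task 2 = (6 + 4·10 + 14)/6 = 60/6 = 10
te_Task 3 = (6 + 4·7 + 8)/6 = 42/6 = 7
te_Task 4 = (3 + 4·6 + 15)/6 = 42/6 = 7
te_Task 5 = (3 + 4·4 + 5)/6 = 24/6 = 4
te_Task 6 = (2 + 4·4 + 18)/6 = 36/6 = 6

Forward pass:
ES_Task 1 = 0; EF_Task 1 = 8
ES_Task 2 = 0; EF_Task 2 = 10
ES_Task 3 = 0; EF_Task 3 = 7
ES_Task 4 = 10; EF_Task 4 = 10+7 = 17
ES_Task 5 = 7; EF_Task 5 = 7+4 = 11
ES_Task 6 = max(EF_Task 1=8, EF_Task 3=7, EF_Task 4=17, EF_Task 5=11) = 17; EF_Task 6 = 17+6 = 23
Expected project duration μ = 23 days. Critical path: Task 2 → Task 4 → Task 6.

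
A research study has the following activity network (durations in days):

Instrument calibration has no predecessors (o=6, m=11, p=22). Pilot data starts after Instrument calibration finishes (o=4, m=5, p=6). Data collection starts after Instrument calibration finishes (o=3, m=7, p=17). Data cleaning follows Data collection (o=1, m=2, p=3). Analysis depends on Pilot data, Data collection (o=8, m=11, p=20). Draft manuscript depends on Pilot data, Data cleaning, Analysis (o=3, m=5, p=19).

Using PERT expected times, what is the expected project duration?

39 days

te_Instrument calibration = (6 + 4·11 + 22)/6 = 72/6 = 12
te_Pilot data = (4 + 4·5 + 6)/6 = 30/6 = 5
te_Data collection = (3 + 4·7 + 17)/6 = 48/6 = 8
te_Data cleaning = (1 + 4·2 + 3)/6 = 12/6 = 2
te_Analysis = (8 + 4·11 + 20)/6 = 72/6 = 12
te_Draft manuscript = (3 + 4·5 + 19)/6 = 42/6 = 7

Forward pass:
ES_Instrument calibration = 0; EF_Instrument calibration = 12
ES_Pilot data = 12; EF_Pilot data = 12+5 = 17
ES_Data collection = 12; EF_Data collection = 12+8 = 20
ES_Data cleaning = 20; EF_Data cleaning = 20+2 = 22
ES_Analysis = max(EF_Pilot data=17, EF_Data collection=20) = 20; EF_Analysis = 20+12 = 32
ES_Draft manuscript = max(EF_Pilot data=17, EF_Data cleaning=22, EF_Analysis=32) = 32; EF_Draft manuscript = 32+7 = 39
Expected project duration μ = 39 days. Critical path: Instrument calibration → Data collection → Analysis → Draft manuscript.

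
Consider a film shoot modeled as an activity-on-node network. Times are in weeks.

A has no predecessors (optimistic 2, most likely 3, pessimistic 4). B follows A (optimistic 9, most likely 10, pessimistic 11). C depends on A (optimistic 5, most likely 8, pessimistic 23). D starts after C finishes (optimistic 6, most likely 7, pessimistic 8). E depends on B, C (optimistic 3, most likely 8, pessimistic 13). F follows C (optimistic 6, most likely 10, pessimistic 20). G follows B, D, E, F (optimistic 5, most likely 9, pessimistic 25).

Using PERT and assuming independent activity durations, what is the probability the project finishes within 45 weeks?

te_A = (2 + 4·3 + 4)/6 = 18/6 = 3; σ²_A = ((4−2)/6)² = 0.111
te_B = (9 + 4·10 + 11)/6 = 60/6 = 10; σ²_B = ((11−9)/6)² = 0.111
te_C = (5 + 4·8 + 23)/6 = 60/6 = 10; σ²_C = ((23−5)/6)² = 9.000
te_D = (6 + 4·7 + 8)/6 = 42/6 = 7; σ²_D = ((8−6)/6)² = 0.111
te_E = (3 + 4·8 + 13)/6 = 48/6 = 8; σ²_E = ((13−3)/6)² = 2.778
te_F = (6 + 4·10 + 20)/6 = 66/6 = 11; σ²_F = ((20−6)/6)² = 5.444
te_G = (5 + 4·9 + 25)/6 = 66/6 = 11; σ²_G = ((25−5)/6)² = 11.111

Forward pass:
ES_A = 0; EF_A = 3
ES_B = 3; EF_B = 3+10 = 13
ES_C = 3; EF_C = 3+10 = 13
ES_D = 13; EF_D = 13+7 = 20
ES_E = max(EF_B=13, EF_C=13) = 13; EF_E = 13+8 = 21
ES_F = 13; EF_F = 13+11 = 24
ES_G = max(EF_B=13, EF_D=20, EF_E=21, EF_F=24) = 24; EF_G = 24+11 = 35
Expected project duration μ = 35 weeks. Critical path: A → C → F → G.

Variance along critical path = 0.111 + 9.000 + 5.444 + 11.111 = 25.667; σ = √25.667 = 5.066 weeks.
Z = (45 − 35) / 5.066 = 1.974
P(T ≤ 45) = Φ(1.974) ≈ 0.976

0.976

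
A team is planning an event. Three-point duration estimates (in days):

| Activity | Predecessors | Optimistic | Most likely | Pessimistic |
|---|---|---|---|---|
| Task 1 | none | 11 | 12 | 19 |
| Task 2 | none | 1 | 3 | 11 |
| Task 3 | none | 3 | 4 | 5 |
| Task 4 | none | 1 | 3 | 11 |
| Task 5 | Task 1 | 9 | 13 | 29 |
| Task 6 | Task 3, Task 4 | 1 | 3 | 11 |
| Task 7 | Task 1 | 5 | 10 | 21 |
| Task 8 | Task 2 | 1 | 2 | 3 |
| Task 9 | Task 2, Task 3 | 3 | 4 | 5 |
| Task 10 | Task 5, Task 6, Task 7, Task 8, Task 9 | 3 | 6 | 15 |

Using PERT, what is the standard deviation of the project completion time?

te_Task 1 = (11 + 4·12 + 19)/6 = 78/6 = 13; σ²_Task 1 = ((19−11)/6)² = 1.778
te_Task 2 = (1 + 4·3 + 11)/6 = 24/6 = 4; σ²_Task 2 = ((11−1)/6)² = 2.778
te_Task 3 = (3 + 4·4 + 5)/6 = 24/6 = 4; σ²_Task 3 = ((5−3)/6)² = 0.111
te_Task 4 = (1 + 4·3 + 11)/6 = 24/6 = 4; σ²_Task 4 = ((11−1)/6)² = 2.778
te_Task 5 = (9 + 4·13 + 29)/6 = 90/6 = 15; σ²_Task 5 = ((29−9)/6)² = 11.111
te_Task 6 = (1 + 4·3 + 11)/6 = 24/6 = 4; σ²_Task 6 = ((11−1)/6)² = 2.778
te_Task 7 = (5 + 4·10 + 21)/6 = 66/6 = 11; σ²_Task 7 = ((21−5)/6)² = 7.111
te_Task 8 = (1 + 4·2 + 3)/6 = 12/6 = 2; σ²_Task 8 = ((3−1)/6)² = 0.111
te_Task 9 = (3 + 4·4 + 5)/6 = 24/6 = 4; σ²_Task 9 = ((5−3)/6)² = 0.111
te_Task 10 = (3 + 4·6 + 15)/6 = 42/6 = 7; σ²_Task 10 = ((15−3)/6)² = 4.000

Forward pass:
ES_Task 1 = 0; EF_Task 1 = 13
ES_Task 2 = 0; EF_Task 2 = 4
ES_Task 3 = 0; EF_Task 3 = 4
ES_Task 4 = 0; EF_Task 4 = 4
ES_Task 5 = 13; EF_Task 5 = 13+15 = 28
ES_Task 6 = max(EF_Task 3=4, EF_Task 4=4) = 4; EF_Task 6 = 4+4 = 8
ES_Task 7 = 13; EF_Task 7 = 13+11 = 24
ES_Task 8 = 4; EF_Task 8 = 4+2 = 6
ES_Task 9 = max(EF_Task 2=4, EF_Task 3=4) = 4; EF_Task 9 = 4+4 = 8
ES_Task 10 = max(EF_Task 5=28, EF_Task 6=8, EF_Task 7=24, EF_Task 8=6, EF_Task 9=8) = 28; EF_Task 10 = 28+7 = 35
Expected project duration μ = 35 days. Critical path: Task 1 → Task 5 → Task 10.

Variance along critical path = 1.778 + 11.111 + 4.000 = 16.889
σ = √16.889 = 4.110 days

4.11 days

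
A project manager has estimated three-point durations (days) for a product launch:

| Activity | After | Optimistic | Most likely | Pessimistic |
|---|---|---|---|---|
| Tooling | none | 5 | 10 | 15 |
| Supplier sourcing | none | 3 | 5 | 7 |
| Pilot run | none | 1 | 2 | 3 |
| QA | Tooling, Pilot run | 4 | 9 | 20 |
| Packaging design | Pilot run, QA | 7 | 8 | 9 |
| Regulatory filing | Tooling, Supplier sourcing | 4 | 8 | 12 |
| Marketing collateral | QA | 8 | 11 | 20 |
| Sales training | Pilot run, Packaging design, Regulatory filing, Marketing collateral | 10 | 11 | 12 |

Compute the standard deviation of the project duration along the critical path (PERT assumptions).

3.74 days

te_Tooling = (5 + 4·10 + 15)/6 = 60/6 = 10; σ²_Tooling = ((15−5)/6)² = 2.778
te_Supplier sourcing = (3 + 4·5 + 7)/6 = 30/6 = 5; σ²_Supplier sourcing = ((7−3)/6)² = 0.444
te_Pilot run = (1 + 4·2 + 3)/6 = 12/6 = 2; σ²_Pilot run = ((3−1)/6)² = 0.111
te_QA = (4 + 4·9 + 20)/6 = 60/6 = 10; σ²_QA = ((20−4)/6)² = 7.111
te_Packaging design = (7 + 4·8 + 9)/6 = 48/6 = 8; σ²_Packaging design = ((9−7)/6)² = 0.111
te_Regulatory filing = (4 + 4·8 + 12)/6 = 48/6 = 8; σ²_Regulatory filing = ((12−4)/6)² = 1.778
te_Marketing collateral = (8 + 4·11 + 20)/6 = 72/6 = 12; σ²_Marketing collateral = ((20−8)/6)² = 4.000
te_Sales training = (10 + 4·11 + 12)/6 = 66/6 = 11; σ²_Sales training = ((12−10)/6)² = 0.111

Forward pass:
ES_Tooling = 0; EF_Tooling = 10
ES_Supplier sourcing = 0; EF_Supplier sourcing = 5
ES_Pilot run = 0; EF_Pilot run = 2
ES_QA = max(EF_Tooling=10, EF_Pilot run=2) = 10; EF_QA = 10+10 = 20
ES_Packaging design = max(EF_Pilot run=2, EF_QA=20) = 20; EF_Packaging design = 20+8 = 28
ES_Regulatory filing = max(EF_Tooling=10, EF_Supplier sourcing=5) = 10; EF_Regulatory filing = 10+8 = 18
ES_Marketing collateral = 20; EF_Marketing collateral = 20+12 = 32
ES_Sales training = max(EF_Pilot run=2, EF_Packaging design=28, EF_Regulatory filing=18, EF_Marketing collateral=32) = 32; EF_Sales training = 32+11 = 43
Expected project duration μ = 43 days. Critical path: Tooling → QA → Marketing collateral → Sales training.

Variance along critical path = 2.778 + 7.111 + 4.000 + 0.111 = 14.000
σ = √14.000 = 3.742 days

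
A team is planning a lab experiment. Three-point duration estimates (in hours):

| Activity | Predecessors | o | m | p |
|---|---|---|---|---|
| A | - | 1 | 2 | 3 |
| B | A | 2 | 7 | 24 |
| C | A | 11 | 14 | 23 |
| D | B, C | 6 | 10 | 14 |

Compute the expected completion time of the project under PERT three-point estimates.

te_A = (1 + 4·2 + 3)/6 = 12/6 = 2
te_B = (2 + 4·7 + 24)/6 = 54/6 = 9
te_C = (11 + 4·14 + 23)/6 = 90/6 = 15
te_D = (6 + 4·10 + 14)/6 = 60/6 = 10

Forward pass:
ES_A = 0; EF_A = 2
ES_B = 2; EF_B = 2+9 = 11
ES_C = 2; EF_C = 2+15 = 17
ES_D = max(EF_B=11, EF_C=17) = 17; EF_D = 17+10 = 27
Expected project duration μ = 27 hours. Critical path: A → C → D.

27 hours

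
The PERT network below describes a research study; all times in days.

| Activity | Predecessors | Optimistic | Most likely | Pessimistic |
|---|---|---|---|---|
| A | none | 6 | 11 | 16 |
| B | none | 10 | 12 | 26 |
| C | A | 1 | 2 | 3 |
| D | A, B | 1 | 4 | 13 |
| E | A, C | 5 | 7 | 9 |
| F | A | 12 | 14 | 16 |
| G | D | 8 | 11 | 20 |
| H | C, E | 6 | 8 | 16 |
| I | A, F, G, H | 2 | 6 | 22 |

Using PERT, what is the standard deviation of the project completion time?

te_A = (6 + 4·11 + 16)/6 = 66/6 = 11; σ²_A = ((16−6)/6)² = 2.778
te_B = (10 + 4·12 + 26)/6 = 84/6 = 14; σ²_B = ((26−10)/6)² = 7.111
te_C = (1 + 4·2 + 3)/6 = 12/6 = 2; σ²_C = ((3−1)/6)² = 0.111
te_D = (1 + 4·4 + 13)/6 = 30/6 = 5; σ²_D = ((13−1)/6)² = 4.000
te_E = (5 + 4·7 + 9)/6 = 42/6 = 7; σ²_E = ((9−5)/6)² = 0.444
te_F = (12 + 4·14 + 16)/6 = 84/6 = 14; σ²_F = ((16−12)/6)² = 0.444
te_G = (8 + 4·11 + 20)/6 = 72/6 = 12; σ²_G = ((20−8)/6)² = 4.000
te_H = (6 + 4·8 + 16)/6 = 54/6 = 9; σ²_H = ((16−6)/6)² = 2.778
te_I = (2 + 4·6 + 22)/6 = 48/6 = 8; σ²_I = ((22−2)/6)² = 11.111

Forward pass:
ES_A = 0; EF_A = 11
ES_B = 0; EF_B = 14
ES_C = 11; EF_C = 11+2 = 13
ES_D = max(EF_A=11, EF_B=14) = 14; EF_D = 14+5 = 19
ES_E = max(EF_A=11, EF_C=13) = 13; EF_E = 13+7 = 20
ES_F = 11; EF_F = 11+14 = 25
ES_G = 19; EF_G = 19+12 = 31
ES_H = max(EF_C=13, EF_E=20) = 20; EF_H = 20+9 = 29
ES_I = max(EF_A=11, EF_F=25, EF_G=31, EF_H=29) = 31; EF_I = 31+8 = 39
Expected project duration μ = 39 days. Critical path: B → D → G → I.

Variance along critical path = 7.111 + 4.000 + 4.000 + 11.111 = 26.222
σ = √26.222 = 5.121 days

5.12 days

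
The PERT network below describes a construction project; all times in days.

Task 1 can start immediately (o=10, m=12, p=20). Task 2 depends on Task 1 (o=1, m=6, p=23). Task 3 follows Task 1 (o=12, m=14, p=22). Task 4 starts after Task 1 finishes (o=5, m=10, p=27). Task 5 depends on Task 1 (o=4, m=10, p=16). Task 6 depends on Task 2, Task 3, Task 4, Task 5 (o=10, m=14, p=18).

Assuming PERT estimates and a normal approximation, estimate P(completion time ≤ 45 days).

te_Task 1 = (10 + 4·12 + 20)/6 = 78/6 = 13; σ²_Task 1 = ((20−10)/6)² = 2.778
te_Task 2 = (1 + 4·6 + 23)/6 = 48/6 = 8; σ²_Task 2 = ((23−1)/6)² = 13.444
te_Task 3 = (12 + 4·14 + 22)/6 = 90/6 = 15; σ²_Task 3 = ((22−12)/6)² = 2.778
te_Task 4 = (5 + 4·10 + 27)/6 = 72/6 = 12; σ²_Task 4 = ((27−5)/6)² = 13.444
te_Task 5 = (4 + 4·10 + 16)/6 = 60/6 = 10; σ²_Task 5 = ((16−4)/6)² = 4.000
te_Task 6 = (10 + 4·14 + 18)/6 = 84/6 = 14; σ²_Task 6 = ((18−10)/6)² = 1.778

Forward pass:
ES_Task 1 = 0; EF_Task 1 = 13
ES_Task 2 = 13; EF_Task 2 = 13+8 = 21
ES_Task 3 = 13; EF_Task 3 = 13+15 = 28
ES_Task 4 = 13; EF_Task 4 = 13+12 = 25
ES_Task 5 = 13; EF_Task 5 = 13+10 = 23
ES_Task 6 = max(EF_Task 2=21, EF_Task 3=28, EF_Task 4=25, EF_Task 5=23) = 28; EF_Task 6 = 28+14 = 42
Expected project duration μ = 42 days. Critical path: Task 1 → Task 3 → Task 6.

Variance along critical path = 2.778 + 2.778 + 1.778 = 7.333; σ = √7.333 = 2.708 days.
Z = (45 − 42) / 2.708 = 1.108
P(T ≤ 45) = Φ(1.108) ≈ 0.866

0.866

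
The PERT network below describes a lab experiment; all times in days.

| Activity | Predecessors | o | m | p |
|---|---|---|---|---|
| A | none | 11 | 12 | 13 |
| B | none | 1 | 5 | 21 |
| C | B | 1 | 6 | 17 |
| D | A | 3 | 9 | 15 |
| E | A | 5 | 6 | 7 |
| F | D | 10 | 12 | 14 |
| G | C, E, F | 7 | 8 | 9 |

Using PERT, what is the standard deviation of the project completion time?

te_A = (11 + 4·12 + 13)/6 = 72/6 = 12; σ²_A = ((13−11)/6)² = 0.111
te_B = (1 + 4·5 + 21)/6 = 42/6 = 7; σ²_B = ((21−1)/6)² = 11.111
te_C = (1 + 4·6 + 17)/6 = 42/6 = 7; σ²_C = ((17−1)/6)² = 7.111
te_D = (3 + 4·9 + 15)/6 = 54/6 = 9; σ²_D = ((15−3)/6)² = 4.000
te_E = (5 + 4·6 + 7)/6 = 36/6 = 6; σ²_E = ((7−5)/6)² = 0.111
te_F = (10 + 4·12 + 14)/6 = 72/6 = 12; σ²_F = ((14−10)/6)² = 0.444
te_G = (7 + 4·8 + 9)/6 = 48/6 = 8; σ²_G = ((9−7)/6)² = 0.111

Forward pass:
ES_A = 0; EF_A = 12
ES_B = 0; EF_B = 7
ES_C = 7; EF_C = 7+7 = 14
ES_D = 12; EF_D = 12+9 = 21
ES_E = 12; EF_E = 12+6 = 18
ES_F = 21; EF_F = 21+12 = 33
ES_G = max(EF_C=14, EF_E=18, EF_F=33) = 33; EF_G = 33+8 = 41
Expected project duration μ = 41 days. Critical path: A → D → F → G.

Variance along critical path = 0.111 + 4.000 + 0.444 + 0.111 = 4.667
σ = √4.667 = 2.160 days

2.16 days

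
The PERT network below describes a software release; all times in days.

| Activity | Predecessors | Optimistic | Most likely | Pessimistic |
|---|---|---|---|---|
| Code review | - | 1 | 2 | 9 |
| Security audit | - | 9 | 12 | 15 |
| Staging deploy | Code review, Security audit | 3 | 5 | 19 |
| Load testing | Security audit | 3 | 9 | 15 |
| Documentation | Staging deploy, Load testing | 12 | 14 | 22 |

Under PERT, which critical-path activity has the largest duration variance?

Load testing

te_Code review = (1 + 4·2 + 9)/6 = 18/6 = 3; σ²_Code review = ((9−1)/6)² = 1.778
te_Security audit = (9 + 4·12 + 15)/6 = 72/6 = 12; σ²_Security audit = ((15−9)/6)² = 1.000
te_Staging deploy = (3 + 4·5 + 19)/6 = 42/6 = 7; σ²_Staging deploy = ((19−3)/6)² = 7.111
te_Load testing = (3 + 4·9 + 15)/6 = 54/6 = 9; σ²_Load testing = ((15−3)/6)² = 4.000
te_Documentation = (12 + 4·14 + 22)/6 = 90/6 = 15; σ²_Documentation = ((22−12)/6)² = 2.778

Forward pass:
ES_Code review = 0; EF_Code review = 3
ES_Security audit = 0; EF_Security audit = 12
ES_Staging deploy = max(EF_Code review=3, EF_Security audit=12) = 12; EF_Staging deploy = 12+7 = 19
ES_Load testing = 12; EF_Load testing = 12+9 = 21
ES_Documentation = max(EF_Staging deploy=19, EF_Load testing=21) = 21; EF_Documentation = 21+15 = 36
Expected project duration μ = 36 days. Critical path: Security audit → Load testing → Documentation.

Variances on critical path: σ²_Security audit=1.000, σ²_Load testing=4.000, σ²_Documentation=2.778.
Largest is σ²_Load testing = 4.000.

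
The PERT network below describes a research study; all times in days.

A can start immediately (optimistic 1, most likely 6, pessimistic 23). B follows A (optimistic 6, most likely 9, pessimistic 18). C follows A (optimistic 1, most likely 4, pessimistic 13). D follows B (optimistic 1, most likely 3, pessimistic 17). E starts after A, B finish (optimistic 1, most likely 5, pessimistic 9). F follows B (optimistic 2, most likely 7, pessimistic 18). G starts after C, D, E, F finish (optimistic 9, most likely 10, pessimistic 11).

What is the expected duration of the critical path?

36 days

te_A = (1 + 4·6 + 23)/6 = 48/6 = 8
te_B = (6 + 4·9 + 18)/6 = 60/6 = 10
te_C = (1 + 4·4 + 13)/6 = 30/6 = 5
te_D = (1 + 4·3 + 17)/6 = 30/6 = 5
te_E = (1 + 4·5 + 9)/6 = 30/6 = 5
te_F = (2 + 4·7 + 18)/6 = 48/6 = 8
te_G = (9 + 4·10 + 11)/6 = 60/6 = 10

Forward pass:
ES_A = 0; EF_A = 8
ES_B = 8; EF_B = 8+10 = 18
ES_C = 8; EF_C = 8+5 = 13
ES_D = 18; EF_D = 18+5 = 23
ES_E = max(EF_A=8, EF_B=18) = 18; EF_E = 18+5 = 23
ES_F = 18; EF_F = 18+8 = 26
ES_G = max(EF_C=13, EF_D=23, EF_E=23, EF_F=26) = 26; EF_G = 26+10 = 36
Expected project duration μ = 36 days. Critical path: A → B → F → G.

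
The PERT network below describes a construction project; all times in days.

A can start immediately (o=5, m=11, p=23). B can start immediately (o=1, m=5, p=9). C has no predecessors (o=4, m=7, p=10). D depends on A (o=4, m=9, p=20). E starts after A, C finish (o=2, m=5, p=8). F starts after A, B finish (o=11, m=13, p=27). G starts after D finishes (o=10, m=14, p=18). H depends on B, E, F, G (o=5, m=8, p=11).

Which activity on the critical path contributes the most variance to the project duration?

te_A = (5 + 4·11 + 23)/6 = 72/6 = 12; σ²_A = ((23−5)/6)² = 9.000
te_B = (1 + 4·5 + 9)/6 = 30/6 = 5; σ²_B = ((9−1)/6)² = 1.778
te_C = (4 + 4·7 + 10)/6 = 42/6 = 7; σ²_C = ((10−4)/6)² = 1.000
te_D = (4 + 4·9 + 20)/6 = 60/6 = 10; σ²_D = ((20−4)/6)² = 7.111
te_E = (2 + 4·5 + 8)/6 = 30/6 = 5; σ²_E = ((8−2)/6)² = 1.000
te_F = (11 + 4·13 + 27)/6 = 90/6 = 15; σ²_F = ((27−11)/6)² = 7.111
te_G = (10 + 4·14 + 18)/6 = 84/6 = 14; σ²_G = ((18−10)/6)² = 1.778
te_H = (5 + 4·8 + 11)/6 = 48/6 = 8; σ²_H = ((11−5)/6)² = 1.000

Forward pass:
ES_A = 0; EF_A = 12
ES_B = 0; EF_B = 5
ES_C = 0; EF_C = 7
ES_D = 12; EF_D = 12+10 = 22
ES_E = max(EF_A=12, EF_C=7) = 12; EF_E = 12+5 = 17
ES_F = max(EF_A=12, EF_B=5) = 12; EF_F = 12+15 = 27
ES_G = 22; EF_G = 22+14 = 36
ES_H = max(EF_B=5, EF_E=17, EF_F=27, EF_G=36) = 36; EF_H = 36+8 = 44
Expected project duration μ = 44 days. Critical path: A → D → G → H.

Variances on critical path: σ²_A=9.000, σ²_D=7.111, σ²_G=1.778, σ²_H=1.000.
Largest is σ²_A = 9.000.

A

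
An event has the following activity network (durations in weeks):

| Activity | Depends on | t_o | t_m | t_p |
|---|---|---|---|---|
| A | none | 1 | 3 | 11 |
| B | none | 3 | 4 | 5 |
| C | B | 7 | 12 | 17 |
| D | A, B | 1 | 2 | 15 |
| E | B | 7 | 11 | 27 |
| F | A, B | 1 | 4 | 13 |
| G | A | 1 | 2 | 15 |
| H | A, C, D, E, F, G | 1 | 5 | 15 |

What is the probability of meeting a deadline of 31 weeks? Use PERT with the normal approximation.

0.975

te_A = (1 + 4·3 + 11)/6 = 24/6 = 4; σ²_A = ((11−1)/6)² = 2.778
te_B = (3 + 4·4 + 5)/6 = 24/6 = 4; σ²_B = ((5−3)/6)² = 0.111
te_C = (7 + 4·12 + 17)/6 = 72/6 = 12; σ²_C = ((17−7)/6)² = 2.778
te_D = (1 + 4·2 + 15)/6 = 24/6 = 4; σ²_D = ((15−1)/6)² = 5.444
te_E = (7 + 4·11 + 27)/6 = 78/6 = 13; σ²_E = ((27−7)/6)² = 11.111
te_F = (1 + 4·4 + 13)/6 = 30/6 = 5; σ²_F = ((13−1)/6)² = 4.000
te_G = (1 + 4·2 + 15)/6 = 24/6 = 4; σ²_G = ((15−1)/6)² = 5.444
te_H = (1 + 4·5 + 15)/6 = 36/6 = 6; σ²_H = ((15−1)/6)² = 5.444

Forward pass:
ES_A = 0; EF_A = 4
ES_B = 0; EF_B = 4
ES_C = 4; EF_C = 4+12 = 16
ES_D = max(EF_A=4, EF_B=4) = 4; EF_D = 4+4 = 8
ES_E = 4; EF_E = 4+13 = 17
ES_F = max(EF_A=4, EF_B=4) = 4; EF_F = 4+5 = 9
ES_G = 4; EF_G = 4+4 = 8
ES_H = max(EF_A=4, EF_C=16, EF_D=8, EF_E=17, EF_F=9, EF_G=8) = 17; EF_H = 17+6 = 23
Expected project duration μ = 23 weeks. Critical path: B → E → H.

Variance along critical path = 0.111 + 11.111 + 5.444 = 16.667; σ = √16.667 = 4.082 weeks.
Z = (31 − 23) / 4.082 = 1.960
P(T ≤ 31) = Φ(1.960) ≈ 0.975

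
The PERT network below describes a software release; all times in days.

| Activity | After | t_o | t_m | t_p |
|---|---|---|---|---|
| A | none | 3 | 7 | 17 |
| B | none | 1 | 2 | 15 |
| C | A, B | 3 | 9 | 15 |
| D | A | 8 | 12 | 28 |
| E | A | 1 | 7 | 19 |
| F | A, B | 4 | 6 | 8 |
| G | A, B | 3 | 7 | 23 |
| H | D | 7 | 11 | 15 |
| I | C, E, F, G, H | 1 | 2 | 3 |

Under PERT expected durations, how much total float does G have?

te_A = (3 + 4·7 + 17)/6 = 48/6 = 8
te_B = (1 + 4·2 + 15)/6 = 24/6 = 4
te_C = (3 + 4·9 + 15)/6 = 54/6 = 9
te_D = (8 + 4·12 + 28)/6 = 84/6 = 14
te_E = (1 + 4·7 + 19)/6 = 48/6 = 8
te_F = (4 + 4·6 + 8)/6 = 36/6 = 6
te_G = (3 + 4·7 + 23)/6 = 54/6 = 9
te_H = (7 + 4·11 + 15)/6 = 66/6 = 11
te_I = (1 + 4·2 + 3)/6 = 12/6 = 2

Forward pass:
ES_A = 0; EF_A = 8
ES_B = 0; EF_B = 4
ES_C = max(EF_A=8, EF_B=4) = 8; EF_C = 8+9 = 17
ES_D = 8; EF_D = 8+14 = 22
ES_E = 8; EF_E = 8+8 = 16
ES_F = max(EF_A=8, EF_B=4) = 8; EF_F = 8+6 = 14
ES_G = max(EF_A=8, EF_B=4) = 8; EF_G = 8+9 = 17
ES_H = 22; EF_H = 22+11 = 33
ES_I = max(EF_C=17, EF_E=16, EF_F=14, EF_G=17, EF_H=33) = 33; EF_I = 33+2 = 35
Expected project duration μ = 35 days. Critical path: A → D → H → I.

Backward pass:
LF_I = 35; LS_I = 35−2 = 33
LF_H = LS_I = 33; LS_H = 33−11 = 22
LF_G = LS_I = 33; LS_G = 33−9 = 24
LF_F = LS_I = 33; LS_F = 33−6 = 27
LF_E = LS_I = 33; LS_E = 33−8 = 25
LF_D = LS_H = 22; LS_D = 22−14 = 8
LF_C = LS_I = 33; LS_C = 33−9 = 24
LF_B = min(LS_C=24, LS_F=27, LS_G=24) = 24; LS_B = 24−4 = 20
LF_A = min(LS_C=24, LS_D=8, LS_E=25, LS_F=27, LS_G=24) = 8; LS_A = 8−8 = 0
Slack_G = LS_G − ES_G = 24 − 8 = 16

16 days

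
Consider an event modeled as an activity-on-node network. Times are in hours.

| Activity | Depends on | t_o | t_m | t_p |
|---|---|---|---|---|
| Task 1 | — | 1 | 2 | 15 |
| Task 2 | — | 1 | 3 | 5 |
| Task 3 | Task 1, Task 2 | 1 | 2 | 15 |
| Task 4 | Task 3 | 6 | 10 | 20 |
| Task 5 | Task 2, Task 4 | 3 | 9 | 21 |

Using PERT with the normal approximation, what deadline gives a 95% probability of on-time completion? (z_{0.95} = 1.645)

37.3 hours

te_Task 1 = (1 + 4·2 + 15)/6 = 24/6 = 4; σ²_Task 1 = ((15−1)/6)² = 5.444
te_Task 2 = (1 + 4·3 + 5)/6 = 18/6 = 3; σ²_Task 2 = ((5−1)/6)² = 0.444
te_Task 3 = (1 + 4·2 + 15)/6 = 24/6 = 4; σ²_Task 3 = ((15−1)/6)² = 5.444
te_Task 4 = (6 + 4·10 + 20)/6 = 66/6 = 11; σ²_Task 4 = ((20−6)/6)² = 5.444
te_Task 5 = (3 + 4·9 + 21)/6 = 60/6 = 10; σ²_Task 5 = ((21−3)/6)² = 9.000

Forward pass:
ES_Task 1 = 0; EF_Task 1 = 4
ES_Task 2 = 0; EF_Task 2 = 3
ES_Task 3 = max(EF_Task 1=4, EF_Task 2=3) = 4; EF_Task 3 = 4+4 = 8
ES_Task 4 = 8; EF_Task 4 = 8+11 = 19
ES_Task 5 = max(EF_Task 2=3, EF_Task 4=19) = 19; EF_Task 5 = 19+10 = 29
Expected project duration μ = 29 hours. Critical path: Task 1 → Task 3 → Task 4 → Task 5.

Variance along critical path = 5.444 + 5.444 + 5.444 + 9.000 = 25.333; σ = 5.033 hours.
D = μ + z·σ = 29 + 1.645·5.033 = 37.3 hours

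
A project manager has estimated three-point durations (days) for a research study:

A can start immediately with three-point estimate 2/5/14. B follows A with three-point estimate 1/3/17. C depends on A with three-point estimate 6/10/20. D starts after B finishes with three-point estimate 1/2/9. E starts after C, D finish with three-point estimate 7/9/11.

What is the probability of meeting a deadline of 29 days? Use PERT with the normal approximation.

0.830

te_A = (2 + 4·5 + 14)/6 = 36/6 = 6; σ²_A = ((14−2)/6)² = 4.000
te_B = (1 + 4·3 + 17)/6 = 30/6 = 5; σ²_B = ((17−1)/6)² = 7.111
te_C = (6 + 4·10 + 20)/6 = 66/6 = 11; σ²_C = ((20−6)/6)² = 5.444
te_D = (1 + 4·2 + 9)/6 = 18/6 = 3; σ²_D = ((9−1)/6)² = 1.778
te_E = (7 + 4·9 + 11)/6 = 54/6 = 9; σ²_E = ((11−7)/6)² = 0.444

Forward pass:
ES_A = 0; EF_A = 6
ES_B = 6; EF_B = 6+5 = 11
ES_C = 6; EF_C = 6+11 = 17
ES_D = 11; EF_D = 11+3 = 14
ES_E = max(EF_C=17, EF_D=14) = 17; EF_E = 17+9 = 26
Expected project duration μ = 26 days. Critical path: A → C → E.

Variance along critical path = 4.000 + 5.444 + 0.444 = 9.889; σ = √9.889 = 3.145 days.
Z = (29 − 26) / 3.145 = 0.954
P(T ≤ 29) = Φ(0.954) ≈ 0.830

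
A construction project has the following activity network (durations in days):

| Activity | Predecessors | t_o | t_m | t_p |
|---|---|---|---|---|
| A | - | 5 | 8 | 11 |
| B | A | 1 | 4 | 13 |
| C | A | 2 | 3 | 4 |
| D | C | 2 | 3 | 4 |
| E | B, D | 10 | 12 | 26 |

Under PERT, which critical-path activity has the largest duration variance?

E

te_A = (5 + 4·8 + 11)/6 = 48/6 = 8; σ²_A = ((11−5)/6)² = 1.000
te_B = (1 + 4·4 + 13)/6 = 30/6 = 5; σ²_B = ((13−1)/6)² = 4.000
te_C = (2 + 4·3 + 4)/6 = 18/6 = 3; σ²_C = ((4−2)/6)² = 0.111
te_D = (2 + 4·3 + 4)/6 = 18/6 = 3; σ²_D = ((4−2)/6)² = 0.111
te_E = (10 + 4·12 + 26)/6 = 84/6 = 14; σ²_E = ((26−10)/6)² = 7.111

Forward pass:
ES_A = 0; EF_A = 8
ES_B = 8; EF_B = 8+5 = 13
ES_C = 8; EF_C = 8+3 = 11
ES_D = 11; EF_D = 11+3 = 14
ES_E = max(EF_B=13, EF_D=14) = 14; EF_E = 14+14 = 28
Expected project duration μ = 28 days. Critical path: A → C → D → E.

Variances on critical path: σ²_A=1.000, σ²_C=0.111, σ²_D=0.111, σ²_E=7.111.
Largest is σ²_E = 7.111.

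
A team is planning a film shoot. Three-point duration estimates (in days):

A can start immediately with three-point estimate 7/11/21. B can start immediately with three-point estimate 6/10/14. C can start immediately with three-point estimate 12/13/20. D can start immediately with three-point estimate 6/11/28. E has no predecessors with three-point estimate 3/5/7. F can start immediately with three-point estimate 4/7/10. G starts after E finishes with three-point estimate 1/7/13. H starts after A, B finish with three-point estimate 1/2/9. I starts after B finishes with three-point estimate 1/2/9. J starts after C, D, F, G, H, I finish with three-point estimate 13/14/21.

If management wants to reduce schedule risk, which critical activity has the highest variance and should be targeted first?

te_A = (7 + 4·11 + 21)/6 = 72/6 = 12; σ²_A = ((21−7)/6)² = 5.444
te_B = (6 + 4·10 + 14)/6 = 60/6 = 10; σ²_B = ((14−6)/6)² = 1.778
te_C = (12 + 4·13 + 20)/6 = 84/6 = 14; σ²_C = ((20−12)/6)² = 1.778
te_D = (6 + 4·11 + 28)/6 = 78/6 = 13; σ²_D = ((28−6)/6)² = 13.444
te_E = (3 + 4·5 + 7)/6 = 30/6 = 5; σ²_E = ((7−3)/6)² = 0.444
te_F = (4 + 4·7 + 10)/6 = 42/6 = 7; σ²_F = ((10−4)/6)² = 1.000
te_G = (1 + 4·7 + 13)/6 = 42/6 = 7; σ²_G = ((13−1)/6)² = 4.000
te_H = (1 + 4·2 + 9)/6 = 18/6 = 3; σ²_H = ((9−1)/6)² = 1.778
te_I = (1 + 4·2 + 9)/6 = 18/6 = 3; σ²_I = ((9−1)/6)² = 1.778
te_J = (13 + 4·14 + 21)/6 = 90/6 = 15; σ²_J = ((21−13)/6)² = 1.778

Forward pass:
ES_A = 0; EF_A = 12
ES_B = 0; EF_B = 10
ES_C = 0; EF_C = 14
ES_D = 0; EF_D = 13
ES_E = 0; EF_E = 5
ES_F = 0; EF_F = 7
ES_G = 5; EF_G = 5+7 = 12
ES_H = max(EF_A=12, EF_B=10) = 12; EF_H = 12+3 = 15
ES_I = 10; EF_I = 10+3 = 13
ES_J = max(EF_C=14, EF_D=13, EF_F=7, EF_G=12, EF_H=15, EF_I=13) = 15; EF_J = 15+15 = 30
Expected project duration μ = 30 days. Critical path: A → H → J.

Variances on critical path: σ²_A=5.444, σ²_H=1.778, σ²_J=1.778.
Largest is σ²_A = 5.444.

A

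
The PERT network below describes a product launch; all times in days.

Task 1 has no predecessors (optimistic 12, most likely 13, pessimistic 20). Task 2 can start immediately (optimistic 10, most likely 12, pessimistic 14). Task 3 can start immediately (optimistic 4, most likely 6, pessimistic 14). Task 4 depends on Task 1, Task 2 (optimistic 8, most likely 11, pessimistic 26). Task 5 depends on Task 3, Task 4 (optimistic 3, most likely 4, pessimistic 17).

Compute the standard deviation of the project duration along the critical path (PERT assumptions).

te_Task 1 = (12 + 4·13 + 20)/6 = 84/6 = 14; σ²_Task 1 = ((20−12)/6)² = 1.778
te_Task 2 = (10 + 4·12 + 14)/6 = 72/6 = 12; σ²_Task 2 = ((14−10)/6)² = 0.444
te_Task 3 = (4 + 4·6 + 14)/6 = 42/6 = 7; σ²_Task 3 = ((14−4)/6)² = 2.778
te_Task 4 = (8 + 4·11 + 26)/6 = 78/6 = 13; σ²_Task 4 = ((26−8)/6)² = 9.000
te_Task 5 = (3 + 4·4 + 17)/6 = 36/6 = 6; σ²_Task 5 = ((17−3)/6)² = 5.444

Forward pass:
ES_Task 1 = 0; EF_Task 1 = 14
ES_Task 2 = 0; EF_Task 2 = 12
ES_Task 3 = 0; EF_Task 3 = 7
ES_Task 4 = max(EF_Task 1=14, EF_Task 2=12) = 14; EF_Task 4 = 14+13 = 27
ES_Task 5 = max(EF_Task 3=7, EF_Task 4=27) = 27; EF_Task 5 = 27+6 = 33
Expected project duration μ = 33 days. Critical path: Task 1 → Task 4 → Task 5.

Variance along critical path = 1.778 + 9.000 + 5.444 = 16.222
σ = √16.222 = 4.028 days

4.03 days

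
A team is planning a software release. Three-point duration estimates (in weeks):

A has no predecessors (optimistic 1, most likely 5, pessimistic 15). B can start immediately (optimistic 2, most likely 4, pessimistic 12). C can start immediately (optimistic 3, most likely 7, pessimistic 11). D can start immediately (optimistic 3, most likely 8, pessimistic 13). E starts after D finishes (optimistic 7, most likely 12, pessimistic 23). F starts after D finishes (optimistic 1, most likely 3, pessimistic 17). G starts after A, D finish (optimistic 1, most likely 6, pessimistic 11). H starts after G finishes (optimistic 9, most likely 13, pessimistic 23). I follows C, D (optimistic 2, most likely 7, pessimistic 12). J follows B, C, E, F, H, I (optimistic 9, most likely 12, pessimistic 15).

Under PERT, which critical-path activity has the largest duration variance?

te_A = (1 + 4·5 + 15)/6 = 36/6 = 6; σ²_A = ((15−1)/6)² = 5.444
te_B = (2 + 4·4 + 12)/6 = 30/6 = 5; σ²_B = ((12−2)/6)² = 2.778
te_C = (3 + 4·7 + 11)/6 = 42/6 = 7; σ²_C = ((11−3)/6)² = 1.778
te_D = (3 + 4·8 + 13)/6 = 48/6 = 8; σ²_D = ((13−3)/6)² = 2.778
te_E = (7 + 4·12 + 23)/6 = 78/6 = 13; σ²_E = ((23−7)/6)² = 7.111
te_F = (1 + 4·3 + 17)/6 = 30/6 = 5; σ²_F = ((17−1)/6)² = 7.111
te_G = (1 + 4·6 + 11)/6 = 36/6 = 6; σ²_G = ((11−1)/6)² = 2.778
te_H = (9 + 4·13 + 23)/6 = 84/6 = 14; σ²_H = ((23−9)/6)² = 5.444
te_I = (2 + 4·7 + 12)/6 = 42/6 = 7; σ²_I = ((12−2)/6)² = 2.778
te_J = (9 + 4·12 + 15)/6 = 72/6 = 12; σ²_J = ((15−9)/6)² = 1.000

Forward pass:
ES_A = 0; EF_A = 6
ES_B = 0; EF_B = 5
ES_C = 0; EF_C = 7
ES_D = 0; EF_D = 8
ES_E = 8; EF_E = 8+13 = 21
ES_F = 8; EF_F = 8+5 = 13
ES_G = max(EF_A=6, EF_D=8) = 8; EF_G = 8+6 = 14
ES_H = 14; EF_H = 14+14 = 28
ES_I = max(EF_C=7, EF_D=8) = 8; EF_I = 8+7 = 15
ES_J = max(EF_B=5, EF_C=7, EF_E=21, EF_F=13, EF_H=28, EF_I=15) = 28; EF_J = 28+12 = 40
Expected project duration μ = 40 weeks. Critical path: D → G → H → J.

Variances on critical path: σ²_D=2.778, σ²_G=2.778, σ²_H=5.444, σ²_J=1.000.
Largest is σ²_H = 5.444.

H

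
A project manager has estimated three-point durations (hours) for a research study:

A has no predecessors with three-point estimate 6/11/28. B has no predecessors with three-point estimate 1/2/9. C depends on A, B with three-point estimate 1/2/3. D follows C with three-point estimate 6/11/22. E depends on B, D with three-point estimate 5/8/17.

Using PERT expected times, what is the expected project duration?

36 hours

te_A = (6 + 4·11 + 28)/6 = 78/6 = 13
te_B = (1 + 4·2 + 9)/6 = 18/6 = 3
te_C = (1 + 4·2 + 3)/6 = 12/6 = 2
te_D = (6 + 4·11 + 22)/6 = 72/6 = 12
te_E = (5 + 4·8 + 17)/6 = 54/6 = 9

Forward pass:
ES_A = 0; EF_A = 13
ES_B = 0; EF_B = 3
ES_C = max(EF_A=13, EF_B=3) = 13; EF_C = 13+2 = 15
ES_D = 15; EF_D = 15+12 = 27
ES_E = max(EF_B=3, EF_D=27) = 27; EF_E = 27+9 = 36
Expected project duration μ = 36 hours. Critical path: A → C → D → E.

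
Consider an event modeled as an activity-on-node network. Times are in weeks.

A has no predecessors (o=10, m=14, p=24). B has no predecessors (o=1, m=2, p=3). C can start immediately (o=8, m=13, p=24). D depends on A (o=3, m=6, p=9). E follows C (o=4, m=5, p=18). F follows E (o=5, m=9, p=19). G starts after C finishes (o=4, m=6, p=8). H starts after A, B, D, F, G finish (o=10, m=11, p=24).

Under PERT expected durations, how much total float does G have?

te_A = (10 + 4·14 + 24)/6 = 90/6 = 15
te_B = (1 + 4·2 + 3)/6 = 12/6 = 2
te_C = (8 + 4·13 + 24)/6 = 84/6 = 14
te_D = (3 + 4·6 + 9)/6 = 36/6 = 6
te_E = (4 + 4·5 + 18)/6 = 42/6 = 7
te_F = (5 + 4·9 + 19)/6 = 60/6 = 10
te_G = (4 + 4·6 + 8)/6 = 36/6 = 6
te_H = (10 + 4·11 + 24)/6 = 78/6 = 13

Forward pass:
ES_A = 0; EF_A = 15
ES_B = 0; EF_B = 2
ES_C = 0; EF_C = 14
ES_D = 15; EF_D = 15+6 = 21
ES_E = 14; EF_E = 14+7 = 21
ES_F = 21; EF_F = 21+10 = 31
ES_G = 14; EF_G = 14+6 = 20
ES_H = max(EF_A=15, EF_B=2, EF_D=21, EF_F=31, EF_G=20) = 31; EF_H = 31+13 = 44
Expected project duration μ = 44 weeks. Critical path: C → E → F → H.

Backward pass:
LF_H = 44; LS_H = 44−13 = 31
LF_G = LS_H = 31; LS_G = 31−6 = 25
LF_F = LS_H = 31; LS_F = 31−10 = 21
LF_E = LS_F = 21; LS_E = 21−7 = 14
LF_D = LS_H = 31; LS_D = 31−6 = 25
LF_C = min(LS_E=14, LS_G=25) = 14; LS_C = 14−14 = 0
LF_B = LS_H = 31; LS_B = 31−2 = 29
LF_A = min(LS_D=25, LS_H=31) = 25; LS_A = 25−15 = 10
Slack_G = LS_G − ES_G = 25 − 14 = 11

11 weeks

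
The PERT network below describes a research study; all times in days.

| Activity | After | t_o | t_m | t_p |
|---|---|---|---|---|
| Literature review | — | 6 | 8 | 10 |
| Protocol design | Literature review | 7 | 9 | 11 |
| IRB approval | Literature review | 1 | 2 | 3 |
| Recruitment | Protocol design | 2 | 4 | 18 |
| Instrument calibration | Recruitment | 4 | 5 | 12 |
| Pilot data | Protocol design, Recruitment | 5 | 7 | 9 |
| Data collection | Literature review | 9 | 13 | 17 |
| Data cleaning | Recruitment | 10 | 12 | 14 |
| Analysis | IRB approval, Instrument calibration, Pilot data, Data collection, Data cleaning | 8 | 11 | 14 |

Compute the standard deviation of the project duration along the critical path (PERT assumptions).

3.07 days

te_Literature review = (6 + 4·8 + 10)/6 = 48/6 = 8; σ²_Literature review = ((10−6)/6)² = 0.444
te_Protocol design = (7 + 4·9 + 11)/6 = 54/6 = 9; σ²_Protocol design = ((11−7)/6)² = 0.444
te_IRB approval = (1 + 4·2 + 3)/6 = 12/6 = 2; σ²_IRB approval = ((3−1)/6)² = 0.111
te_Recruitment = (2 + 4·4 + 18)/6 = 36/6 = 6; σ²_Recruitment = ((18−2)/6)² = 7.111
te_Instrument calibration = (4 + 4·5 + 12)/6 = 36/6 = 6; σ²_Instrument calibration = ((12−4)/6)² = 1.778
te_Pilot data = (5 + 4·7 + 9)/6 = 42/6 = 7; σ²_Pilot data = ((9−5)/6)² = 0.444
te_Data collection = (9 + 4·13 + 17)/6 = 78/6 = 13; σ²_Data collection = ((17−9)/6)² = 1.778
te_Data cleaning = (10 + 4·12 + 14)/6 = 72/6 = 12; σ²_Data cleaning = ((14−10)/6)² = 0.444
te_Analysis = (8 + 4·11 + 14)/6 = 66/6 = 11; σ²_Analysis = ((14−8)/6)² = 1.000

Forward pass:
ES_Literature review = 0; EF_Literature review = 8
ES_Protocol design = 8; EF_Protocol design = 8+9 = 17
ES_IRB approval = 8; EF_IRB approval = 8+2 = 10
ES_Recruitment = 17; EF_Recruitment = 17+6 = 23
ES_Instrument calibration = 23; EF_Instrument calibration = 23+6 = 29
ES_Pilot data = max(EF_Protocol design=17, EF_Recruitment=23) = 23; EF_Pilot data = 23+7 = 30
ES_Data collection = 8; EF_Data collection = 8+13 = 21
ES_Data cleaning = 23; EF_Data cleaning = 23+12 = 35
ES_Analysis = max(EF_IRB approval=10, EF_Instrument calibration=29, EF_Pilot data=30, EF_Data collection=21, EF_Data cleaning=35) = 35; EF_Analysis = 35+11 = 46
Expected project duration μ = 46 days. Critical path: Literature review → Protocol design → Recruitment → Data cleaning → Analysis.

Variance along critical path = 0.444 + 0.444 + 7.111 + 0.444 + 1.000 = 9.444
σ = √9.444 = 3.073 days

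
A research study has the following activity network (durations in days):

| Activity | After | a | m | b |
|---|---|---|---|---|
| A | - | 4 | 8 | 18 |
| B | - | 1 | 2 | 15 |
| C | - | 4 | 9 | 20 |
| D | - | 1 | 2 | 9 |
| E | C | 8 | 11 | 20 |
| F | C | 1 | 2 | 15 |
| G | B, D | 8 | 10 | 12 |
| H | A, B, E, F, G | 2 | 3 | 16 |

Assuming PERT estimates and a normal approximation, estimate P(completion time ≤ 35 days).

0.975

te_A = (4 + 4·8 + 18)/6 = 54/6 = 9; σ²_A = ((18−4)/6)² = 5.444
te_B = (1 + 4·2 + 15)/6 = 24/6 = 4; σ²_B = ((15−1)/6)² = 5.444
te_C = (4 + 4·9 + 20)/6 = 60/6 = 10; σ²_C = ((20−4)/6)² = 7.111
te_D = (1 + 4·2 + 9)/6 = 18/6 = 3; σ²_D = ((9−1)/6)² = 1.778
te_E = (8 + 4·11 + 20)/6 = 72/6 = 12; σ²_E = ((20−8)/6)² = 4.000
te_F = (1 + 4·2 + 15)/6 = 24/6 = 4; σ²_F = ((15−1)/6)² = 5.444
te_G = (8 + 4·10 + 12)/6 = 60/6 = 10; σ²_G = ((12−8)/6)² = 0.444
te_H = (2 + 4·3 + 16)/6 = 30/6 = 5; σ²_H = ((16−2)/6)² = 5.444

Forward pass:
ES_A = 0; EF_A = 9
ES_B = 0; EF_B = 4
ES_C = 0; EF_C = 10
ES_D = 0; EF_D = 3
ES_E = 10; EF_E = 10+12 = 22
ES_F = 10; EF_F = 10+4 = 14
ES_G = max(EF_B=4, EF_D=3) = 4; EF_G = 4+10 = 14
ES_H = max(EF_A=9, EF_B=4, EF_E=22, EF_F=14, EF_G=14) = 22; EF_H = 22+5 = 27
Expected project duration μ = 27 days. Critical path: C → E → H.

Variance along critical path = 7.111 + 4.000 + 5.444 = 16.556; σ = √16.556 = 4.069 days.
Z = (35 − 27) / 4.069 = 1.966
P(T ≤ 35) = Φ(1.966) ≈ 0.975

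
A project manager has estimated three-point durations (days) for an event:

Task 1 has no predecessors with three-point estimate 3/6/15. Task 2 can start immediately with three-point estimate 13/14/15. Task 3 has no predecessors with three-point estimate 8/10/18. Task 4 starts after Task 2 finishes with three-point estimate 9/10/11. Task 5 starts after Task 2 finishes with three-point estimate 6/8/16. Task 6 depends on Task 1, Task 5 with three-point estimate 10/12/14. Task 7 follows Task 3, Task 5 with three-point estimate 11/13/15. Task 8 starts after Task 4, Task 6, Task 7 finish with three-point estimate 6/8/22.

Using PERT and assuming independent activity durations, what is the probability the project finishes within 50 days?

0.892

te_Task 1 = (3 + 4·6 + 15)/6 = 42/6 = 7; σ²_Task 1 = ((15−3)/6)² = 4.000
te_Task 2 = (13 + 4·14 + 15)/6 = 84/6 = 14; σ²_Task 2 = ((15−13)/6)² = 0.111
te_Task 3 = (8 + 4·10 + 18)/6 = 66/6 = 11; σ²_Task 3 = ((18−8)/6)² = 2.778
te_Task 4 = (9 + 4·10 + 11)/6 = 60/6 = 10; σ²_Task 4 = ((11−9)/6)² = 0.111
te_Task 5 = (6 + 4·8 + 16)/6 = 54/6 = 9; σ²_Task 5 = ((16−6)/6)² = 2.778
te_Task 6 = (10 + 4·12 + 14)/6 = 72/6 = 12; σ²_Task 6 = ((14−10)/6)² = 0.444
te_Task 7 = (11 + 4·13 + 15)/6 = 78/6 = 13; σ²_Task 7 = ((15−11)/6)² = 0.444
te_Task 8 = (6 + 4·8 + 22)/6 = 60/6 = 10; σ²_Task 8 = ((22−6)/6)² = 7.111

Forward pass:
ES_Task 1 = 0; EF_Task 1 = 7
ES_Task 2 = 0; EF_Task 2 = 14
ES_Task 3 = 0; EF_Task 3 = 11
ES_Task 4 = 14; EF_Task 4 = 14+10 = 24
ES_Task 5 = 14; EF_Task 5 = 14+9 = 23
ES_Task 6 = max(EF_Task 1=7, EF_Task 5=23) = 23; EF_Task 6 = 23+12 = 35
ES_Task 7 = max(EF_Task 3=11, EF_Task 5=23) = 23; EF_Task 7 = 23+13 = 36
ES_Task 8 = max(EF_Task 4=24, EF_Task 6=35, EF_Task 7=36) = 36; EF_Task 8 = 36+10 = 46
Expected project duration μ = 46 days. Critical path: Task 2 → Task 5 → Task 7 → Task 8.

Variance along critical path = 0.111 + 2.778 + 0.444 + 7.111 = 10.444; σ = √10.444 = 3.232 days.
Z = (50 − 46) / 3.232 = 1.238
P(T ≤ 50) = Φ(1.238) ≈ 0.892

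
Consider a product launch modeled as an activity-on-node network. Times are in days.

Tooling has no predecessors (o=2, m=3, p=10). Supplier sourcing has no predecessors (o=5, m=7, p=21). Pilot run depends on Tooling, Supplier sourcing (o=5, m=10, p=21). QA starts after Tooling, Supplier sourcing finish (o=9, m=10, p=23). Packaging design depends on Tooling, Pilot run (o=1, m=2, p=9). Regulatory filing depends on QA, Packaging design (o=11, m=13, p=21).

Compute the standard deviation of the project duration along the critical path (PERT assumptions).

te_Tooling = (2 + 4·3 + 10)/6 = 24/6 = 4; σ²_Tooling = ((10−2)/6)² = 1.778
te_Supplier sourcing = (5 + 4·7 + 21)/6 = 54/6 = 9; σ²_Supplier sourcing = ((21−5)/6)² = 7.111
te_Pilot run = (5 + 4·10 + 21)/6 = 66/6 = 11; σ²_Pilot run = ((21−5)/6)² = 7.111
te_QA = (9 + 4·10 + 23)/6 = 72/6 = 12; σ²_QA = ((23−9)/6)² = 5.444
te_Packaging design = (1 + 4·2 + 9)/6 = 18/6 = 3; σ²_Packaging design = ((9−1)/6)² = 1.778
te_Regulatory filing = (11 + 4·13 + 21)/6 = 84/6 = 14; σ²_Regulatory filing = ((21−11)/6)² = 2.778

Forward pass:
ES_Tooling = 0; EF_Tooling = 4
ES_Supplier sourcing = 0; EF_Supplier sourcing = 9
ES_Pilot run = max(EF_Tooling=4, EF_Supplier sourcing=9) = 9; EF_Pilot run = 9+11 = 20
ES_QA = max(EF_Tooling=4, EF_Supplier sourcing=9) = 9; EF_QA = 9+12 = 21
ES_Packaging design = max(EF_Tooling=4, EF_Pilot run=20) = 20; EF_Packaging design = 20+3 = 23
ES_Regulatory filing = max(EF_QA=21, EF_Packaging design=23) = 23; EF_Regulatory filing = 23+14 = 37
Expected project duration μ = 37 days. Critical path: Supplier sourcing → Pilot run → Packaging design → Regulatory filing.

Variance along critical path = 7.111 + 7.111 + 1.778 + 2.778 = 18.778
σ = √18.778 = 4.333 days

4.33 days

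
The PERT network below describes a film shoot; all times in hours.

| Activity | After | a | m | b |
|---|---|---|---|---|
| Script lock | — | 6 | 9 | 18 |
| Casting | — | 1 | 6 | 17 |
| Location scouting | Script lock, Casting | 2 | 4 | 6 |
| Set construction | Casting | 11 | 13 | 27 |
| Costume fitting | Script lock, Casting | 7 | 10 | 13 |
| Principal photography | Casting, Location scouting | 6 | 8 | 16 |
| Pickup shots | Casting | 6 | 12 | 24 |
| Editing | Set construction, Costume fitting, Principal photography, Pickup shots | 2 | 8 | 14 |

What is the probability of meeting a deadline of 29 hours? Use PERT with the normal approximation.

te_Script lock = (6 + 4·9 + 18)/6 = 60/6 = 10; σ²_Script lock = ((18−6)/6)² = 4.000
te_Casting = (1 + 4·6 + 17)/6 = 42/6 = 7; σ²_Casting = ((17−1)/6)² = 7.111
te_Location scouting = (2 + 4·4 + 6)/6 = 24/6 = 4; σ²_Location scouting = ((6−2)/6)² = 0.444
te_Set construction = (11 + 4·13 + 27)/6 = 90/6 = 15; σ²_Set construction = ((27−11)/6)² = 7.111
te_Costume fitting = (7 + 4·10 + 13)/6 = 60/6 = 10; σ²_Costume fitting = ((13−7)/6)² = 1.000
te_Principal photography = (6 + 4·8 + 16)/6 = 54/6 = 9; σ²_Principal photography = ((16−6)/6)² = 2.778
te_Pickup shots = (6 + 4·12 + 24)/6 = 78/6 = 13; σ²_Pickup shots = ((24−6)/6)² = 9.000
te_Editing = (2 + 4·8 + 14)/6 = 48/6 = 8; σ²_Editing = ((14−2)/6)² = 4.000

Forward pass:
ES_Script lock = 0; EF_Script lock = 10
ES_Casting = 0; EF_Casting = 7
ES_Location scouting = max(EF_Script lock=10, EF_Casting=7) = 10; EF_Location scouting = 10+4 = 14
ES_Set construction = 7; EF_Set construction = 7+15 = 22
ES_Costume fitting = max(EF_Script lock=10, EF_Casting=7) = 10; EF_Costume fitting = 10+10 = 20
ES_Principal photography = max(EF_Casting=7, EF_Location scouting=14) = 14; EF_Principal photography = 14+9 = 23
ES_Pickup shots = 7; EF_Pickup shots = 7+13 = 20
ES_Editing = max(EF_Set construction=22, EF_Costume fitting=20, EF_Principal photography=23, EF_Pickup shots=20) = 23; EF_Editing = 23+8 = 31
Expected project duration μ = 31 hours. Critical path: Script lock → Location scouting → Principal photography → Editing.

Variance along critical path = 4.000 + 0.444 + 2.778 + 4.000 = 11.222; σ = √11.222 = 3.350 hours.
Z = (29 − 31) / 3.350 = -0.597
P(T ≤ 29) = Φ(-0.597) ≈ 0.275

0.275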